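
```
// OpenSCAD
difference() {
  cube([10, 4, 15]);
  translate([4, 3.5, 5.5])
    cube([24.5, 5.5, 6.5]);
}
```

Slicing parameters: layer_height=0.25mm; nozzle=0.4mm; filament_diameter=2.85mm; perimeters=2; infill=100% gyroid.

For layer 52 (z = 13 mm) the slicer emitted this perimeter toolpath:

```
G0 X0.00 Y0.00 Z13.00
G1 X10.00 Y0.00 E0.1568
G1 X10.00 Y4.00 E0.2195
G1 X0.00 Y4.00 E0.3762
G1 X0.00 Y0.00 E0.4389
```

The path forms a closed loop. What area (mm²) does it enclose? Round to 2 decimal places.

Apply the shoelace formula to the sequence of (X, Y) vertices; enclosed area = 40.00 mm².

40.00 mm²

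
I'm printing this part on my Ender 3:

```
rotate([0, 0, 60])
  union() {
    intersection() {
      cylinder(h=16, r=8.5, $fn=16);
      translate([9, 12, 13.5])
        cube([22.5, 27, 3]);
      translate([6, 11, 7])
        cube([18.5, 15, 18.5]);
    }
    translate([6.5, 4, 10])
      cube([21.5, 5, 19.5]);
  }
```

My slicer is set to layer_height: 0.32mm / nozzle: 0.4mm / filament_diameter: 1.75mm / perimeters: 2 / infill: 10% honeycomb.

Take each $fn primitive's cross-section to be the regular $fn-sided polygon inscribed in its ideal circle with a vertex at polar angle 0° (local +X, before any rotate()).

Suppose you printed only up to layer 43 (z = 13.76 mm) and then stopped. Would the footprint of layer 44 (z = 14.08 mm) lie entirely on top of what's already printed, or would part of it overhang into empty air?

entirely on top

Compare the two slices. At z = 13.76: the cylinder: section is a regular 16-gon, circumradius r=8.5 (area = (16/2)·8.500²·sin(360°/16) = 221.19 mm²); the cube at (9, 12) (footprint 22.5×27) is included at this height (area 607.50 mm²); the cube at (6, 11) (footprint 18.5×15) is included at this height (area 277.50 mm²); After intersecting: the 22.5×27 cube at (9, 12) does not overlap the r=8.5 cylinder (empty); the 18.5×15 cube at (6, 11) does not overlap the running intersection (empty) — nothing remains; the cube at (6.5, 4) (footprint 21.5×5) is included at this height (area 107.50 mm²); Taking the union: only the 21.5×5 cube at (6.5, 4) is present, so the union is just that shape — area = 107.50 mm²; (whole slice rotated 60° about Z — lengths, areas and connectivity unchanged). At z = 14.08: the r=8.5 cylinder contributes a regular 16-gon of circumradius 8.5 (area = (16/2)·8.500²·sin(360°/16) = 221.19 mm²); the cube at (9, 12) is present — its section is the full 22.5×27 rectangle (area 607.50 mm²); the cube at (6, 11) is present — its section is the full 18.5×15 rectangle (area 277.50 mm²); Keeping only the common overlap: the 22.5×27 cube at (9, 12) does not overlap the r=8.5 cylinder (empty); the 18.5×15 cube at (6, 11) does not overlap the running intersection (empty) — nothing remains; the 21.5×5 cube at (6.5, 4) contributes its full rectangle (area 107.50 mm²); Combining (union): only the 21.5×5 cube at (6.5, 4) is present, so the union is just that shape — area = 107.50 mm²; (rotated 60° about Z; rotation is an isometry so areas/perimeters/island counts are preserved). Checking containment: the cross-section at z = 14.08 is a subset of the cross-section at z = 13.76.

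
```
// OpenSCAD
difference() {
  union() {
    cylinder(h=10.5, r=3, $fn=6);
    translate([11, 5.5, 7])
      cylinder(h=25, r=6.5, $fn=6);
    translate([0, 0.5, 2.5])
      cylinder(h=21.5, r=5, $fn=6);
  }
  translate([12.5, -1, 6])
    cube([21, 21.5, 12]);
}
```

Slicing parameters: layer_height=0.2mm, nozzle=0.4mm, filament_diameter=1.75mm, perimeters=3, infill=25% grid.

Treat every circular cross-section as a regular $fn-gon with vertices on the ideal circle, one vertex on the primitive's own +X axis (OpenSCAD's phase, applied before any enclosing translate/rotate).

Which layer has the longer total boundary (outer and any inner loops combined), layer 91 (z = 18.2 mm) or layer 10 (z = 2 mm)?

Layer 91 (z = 18.2): the cylinder is not intersected at this z (z outside [0, 10.5]); the cylinder at (11, 5.5): section is a regular 6-gon, circumradius r=6.5 (perimeter = 2·6·6.500·sin(180°/6) = 39.00 mm); the r=5 cylinder at (0, 0.5) contributes a regular 6-gon of circumradius 5 (perimeter = 2·6·5.000·sin(180°/6) = 30.00 mm); Taking the union: the 2 present regions are separate (no shared area or edge), so areas and boundary lengths simply add and each stays a separate island — boundary = 69.00 mm; the cube at (12.5, -1) is not intersected at this z (z outside [6, 18]); After the difference (first − rest): none of the subtracted shapes is present at this height, so that combined region is unchanged — boundary = 69.00 mm. So its perimeter = 69.00 mm. Layer 10 (z = 2): the r=3 cylinder gives a regular 6-gon of circumradius 3 (constant along its height) (perimeter = 2·6·3.000·sin(180°/6) = 18.00 mm); the cylinder at (11, 5.5) does not reach this height (z outside [7, 32]); the cylinder at (0, 0.5) is absent (z outside [2.5, 24]); Taking the union: only the r=3 cylinder is present, so the union is just that shape — boundary = 18.00 mm; the cube at (12.5, -1) does not reach this height (z outside [6, 18]); Subtracting the remaining from the first: none of the subtracted shapes is present at this height, so the result so far is unchanged — boundary = 18.00 mm. So its perimeter = 18.00 mm. Layer 91 is larger (69.00 vs 18.00 mm).

layer 91 (z = 18.2 mm)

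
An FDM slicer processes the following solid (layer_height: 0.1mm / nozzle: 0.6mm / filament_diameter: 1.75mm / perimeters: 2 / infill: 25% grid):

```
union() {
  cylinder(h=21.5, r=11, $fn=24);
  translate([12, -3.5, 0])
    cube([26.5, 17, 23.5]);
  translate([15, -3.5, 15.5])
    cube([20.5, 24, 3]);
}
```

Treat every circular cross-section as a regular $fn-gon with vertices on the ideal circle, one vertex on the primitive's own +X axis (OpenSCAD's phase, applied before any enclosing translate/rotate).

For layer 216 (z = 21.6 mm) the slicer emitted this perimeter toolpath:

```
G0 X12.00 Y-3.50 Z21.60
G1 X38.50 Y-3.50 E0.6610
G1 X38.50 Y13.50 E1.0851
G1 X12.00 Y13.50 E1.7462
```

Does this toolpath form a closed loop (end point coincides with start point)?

no

Start point (G0): (12.00, -3.50). End point (last G1): the path does not return to the start — open.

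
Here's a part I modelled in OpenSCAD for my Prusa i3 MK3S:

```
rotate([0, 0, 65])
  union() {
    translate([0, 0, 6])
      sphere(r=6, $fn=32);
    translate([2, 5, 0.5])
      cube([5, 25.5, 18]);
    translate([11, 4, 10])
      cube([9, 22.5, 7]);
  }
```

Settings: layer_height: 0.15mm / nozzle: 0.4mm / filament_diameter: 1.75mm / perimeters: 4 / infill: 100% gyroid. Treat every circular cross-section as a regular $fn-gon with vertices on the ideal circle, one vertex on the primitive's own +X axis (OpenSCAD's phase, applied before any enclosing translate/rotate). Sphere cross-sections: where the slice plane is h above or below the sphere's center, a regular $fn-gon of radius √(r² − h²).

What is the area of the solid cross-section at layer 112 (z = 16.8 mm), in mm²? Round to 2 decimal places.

330.00 mm²

At z = 16.8 mm: the sphere does not reach this height (|z−center|=10.800 > r=6); the 5×25.5 cube at (2, 5) contributes its full rectangle (area 127.50 mm²); the 9×22.5 cube at (11, 4) contributes its full rectangle (area 202.50 mm²); Combining (union): the 2 present regions are separate (no shared area or edge), so areas and boundary lengths simply add and each stays a separate island — area = 330.00 mm²; (rotated 65° about Z; rotation is an isometry so areas/perimeters/island counts are preserved). Overall, the cross-section has 2 separate islands. Net area = 330.00 mm².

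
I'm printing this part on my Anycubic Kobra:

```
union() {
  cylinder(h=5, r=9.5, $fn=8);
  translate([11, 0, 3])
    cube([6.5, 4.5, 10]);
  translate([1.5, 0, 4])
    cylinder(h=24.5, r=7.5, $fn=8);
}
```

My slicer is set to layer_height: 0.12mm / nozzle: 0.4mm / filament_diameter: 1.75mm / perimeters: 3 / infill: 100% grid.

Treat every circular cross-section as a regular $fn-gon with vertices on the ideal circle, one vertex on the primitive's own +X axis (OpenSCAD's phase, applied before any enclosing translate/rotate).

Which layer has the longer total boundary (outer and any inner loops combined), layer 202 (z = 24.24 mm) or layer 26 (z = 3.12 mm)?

Layer 202 (z = 24.24): the cylinder is absent (z outside [0, 5]); the cube at (11, 0) does not reach this height (z outside [3, 13]); the r=7.5 cylinder at (1.5, 0) gives a regular 8-gon of circumradius 7.5 (constant along its height) (perimeter = 2·8·7.500·sin(180°/8) = 45.92 mm); Merging all regions: only the r=7.5 cylinder at (1.5, 0) is present, so the union is just that shape — boundary = 45.92 mm. So its perimeter = 45.92 mm. Layer 26 (z = 3.12): the r=9.5 cylinder gives a regular 8-gon of circumradius 9.5 (constant along its height) (perimeter = 2·8·9.500·sin(180°/8) = 58.17 mm); the cube at (11, 0) is present — its section is the full 6.5×4.5 rectangle (perimeter 22.00 mm); the cylinder at (1.5, 0) does not reach this height (z outside [4, 28.5]); Combining (union): the 2 present regions are separate (no shared area or edge), so areas and boundary lengths simply add and each stays a separate island — boundary = 80.17 mm. So its perimeter = 80.17 mm. Layer 26 is larger (80.17 vs 45.92 mm).

layer 26 (z = 3.12 mm)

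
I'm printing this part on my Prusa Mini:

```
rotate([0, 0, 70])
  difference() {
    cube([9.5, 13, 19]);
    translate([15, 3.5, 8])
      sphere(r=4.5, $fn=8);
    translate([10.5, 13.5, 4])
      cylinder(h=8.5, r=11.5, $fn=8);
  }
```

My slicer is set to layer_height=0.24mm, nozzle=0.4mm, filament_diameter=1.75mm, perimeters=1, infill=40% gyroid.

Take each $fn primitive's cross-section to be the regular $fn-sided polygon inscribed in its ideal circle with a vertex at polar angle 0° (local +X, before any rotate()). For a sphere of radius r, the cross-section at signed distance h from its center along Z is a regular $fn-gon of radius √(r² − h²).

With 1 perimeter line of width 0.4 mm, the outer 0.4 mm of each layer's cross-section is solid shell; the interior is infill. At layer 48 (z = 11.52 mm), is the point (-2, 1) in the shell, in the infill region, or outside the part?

shell

At z = 11.52 mm: the cube is present — its section is the full 9.5×13 rectangle; the r=4.5 sphere at (15, 3.5) slices to a regular 8-gon of circumradius 2.803 (√(r²−h²) with h=3.52 from center); the r=11.5 cylinder at (10.5, 13.5) gives a regular 8-gon of circumradius 11.5 (constant along its height); Taking the first minus the rest: starting from the 9.5×13 cube, the r=4.5 sphere at (15, 3.5) misses the remaining region (no effect); the r=11.5 cylinder at (10.5, 13.5) partially overlaps it — only the 76.26 mm² overlap (of its 374.06 mm²) is removed, clipping the outline — 1 connected region; (whole slice rotated 70° about Z — lengths, areas and connectivity unchanged). Overall, the cross-section is a single solid region. Undo the 70° rotation: the query point maps to (0.256, 2.221) in the un-rotated model frame. The nearest boundary edge runs (0.00, 0.00)→(0.00, 11.09); distance from the point to it = 0.26 mm. The point is inside the cross-section, 0.26 mm from the nearest boundary — within the 0.4 mm shell band (1 × 0.4).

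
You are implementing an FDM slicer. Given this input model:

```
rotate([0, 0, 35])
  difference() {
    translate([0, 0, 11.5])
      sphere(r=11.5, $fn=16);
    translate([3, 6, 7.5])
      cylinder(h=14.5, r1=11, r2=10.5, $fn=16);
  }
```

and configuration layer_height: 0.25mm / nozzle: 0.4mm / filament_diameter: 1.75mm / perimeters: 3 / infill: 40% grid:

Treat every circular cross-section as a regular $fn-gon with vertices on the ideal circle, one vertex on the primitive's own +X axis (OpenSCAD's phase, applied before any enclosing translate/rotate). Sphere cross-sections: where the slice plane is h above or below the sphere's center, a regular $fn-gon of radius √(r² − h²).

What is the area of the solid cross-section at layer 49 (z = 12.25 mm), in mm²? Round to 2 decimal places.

167.94 mm²

At z = 12.25 mm: the sphere: section is a regular 16-gon, circumradius = √(r²−h²) = √(11.5²−0.75²) = 11.476 (area = (16/2)·11.476²·sin(360°/16) = 403.16 mm²); the cone at (3, 6) contributes a regular 16-gon of circumradius 10.836 (interpolated between r1=11 and r2=10.5 at t=0.328) (area = (16/2)·10.836²·sin(360°/16) = 359.49 mm²); Subtracting the remaining from the first: starting from the r=11.5 sphere (403.16 mm²), the cone at (3, 6) partially overlaps it — only the 235.22 mm² overlap (of its 359.49 mm²) is removed, clipping the outline — area = 167.94 mm²; (rotated 35° about Z; rotation is an isometry so areas/perimeters/island counts are preserved). Overall, the cross-section is a single solid region. Net area = 167.94 mm².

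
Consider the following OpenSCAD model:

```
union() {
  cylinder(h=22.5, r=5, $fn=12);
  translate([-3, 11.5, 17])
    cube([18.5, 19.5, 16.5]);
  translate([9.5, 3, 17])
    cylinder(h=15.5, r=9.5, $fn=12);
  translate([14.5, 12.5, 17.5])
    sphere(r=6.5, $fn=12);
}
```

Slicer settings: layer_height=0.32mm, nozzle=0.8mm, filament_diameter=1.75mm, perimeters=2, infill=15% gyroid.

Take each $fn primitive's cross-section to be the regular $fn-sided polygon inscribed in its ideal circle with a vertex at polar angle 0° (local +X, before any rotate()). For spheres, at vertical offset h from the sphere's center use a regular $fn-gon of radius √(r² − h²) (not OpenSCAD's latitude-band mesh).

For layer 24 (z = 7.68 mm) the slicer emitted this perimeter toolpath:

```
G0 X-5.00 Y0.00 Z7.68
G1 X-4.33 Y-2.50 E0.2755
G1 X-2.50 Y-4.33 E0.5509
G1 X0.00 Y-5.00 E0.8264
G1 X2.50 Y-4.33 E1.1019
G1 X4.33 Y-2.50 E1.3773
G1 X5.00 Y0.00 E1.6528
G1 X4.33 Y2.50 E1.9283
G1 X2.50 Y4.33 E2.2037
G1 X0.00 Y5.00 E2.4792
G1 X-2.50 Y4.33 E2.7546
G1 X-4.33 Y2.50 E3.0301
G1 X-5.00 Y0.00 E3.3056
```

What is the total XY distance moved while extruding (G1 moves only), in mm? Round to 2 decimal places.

31.06 mm

Sum the Euclidean lengths of each G1 segment: total = 31.06 mm.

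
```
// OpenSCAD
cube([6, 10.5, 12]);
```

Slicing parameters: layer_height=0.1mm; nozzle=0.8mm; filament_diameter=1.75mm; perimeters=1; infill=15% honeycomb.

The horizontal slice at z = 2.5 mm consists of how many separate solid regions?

At z = 2.5 mm: the 6×10.5 cube contributes its full rectangle. The result has 1 disconnected region.

1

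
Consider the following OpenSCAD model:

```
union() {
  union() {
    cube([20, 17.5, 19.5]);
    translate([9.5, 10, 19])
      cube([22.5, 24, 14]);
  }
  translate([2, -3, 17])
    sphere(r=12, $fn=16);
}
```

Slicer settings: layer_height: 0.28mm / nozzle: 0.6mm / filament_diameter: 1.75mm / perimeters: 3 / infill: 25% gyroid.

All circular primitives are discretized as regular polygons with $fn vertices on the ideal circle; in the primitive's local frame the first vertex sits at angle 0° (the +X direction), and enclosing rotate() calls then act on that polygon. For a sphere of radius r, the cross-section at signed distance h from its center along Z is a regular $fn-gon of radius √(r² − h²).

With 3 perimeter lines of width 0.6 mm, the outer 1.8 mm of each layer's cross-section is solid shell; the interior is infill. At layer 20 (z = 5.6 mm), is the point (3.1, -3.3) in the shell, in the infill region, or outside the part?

At z = 5.6 mm: the cube is present — its section is the full 20×17.5 rectangle; the cube at (9.5, 10) does not reach this height (z outside [19, 33]); Taking the union: only the 20×17.5 cube is present, so the union is just that shape — 1 connected region; the sphere at (2, -3): section is a regular 16-gon, circumradius = √(r²−h²) = √(12²−11.4²) = 3.747; Merging all regions: the regions partially overlap (shared area 2.05 mm²), so overlapping operands fuse into one piece — 1 connected region. Overall, the cross-section is a single solid region. The nearest boundary edge runs (5.75, -3.00)→(5.46, -4.43); distance from the point to it = 2.54 mm. The point is inside the cross-section and 2.54 mm from the nearest boundary — more than the 1.8 mm shell width (3 × 0.6), so it's in the infill interior.

infill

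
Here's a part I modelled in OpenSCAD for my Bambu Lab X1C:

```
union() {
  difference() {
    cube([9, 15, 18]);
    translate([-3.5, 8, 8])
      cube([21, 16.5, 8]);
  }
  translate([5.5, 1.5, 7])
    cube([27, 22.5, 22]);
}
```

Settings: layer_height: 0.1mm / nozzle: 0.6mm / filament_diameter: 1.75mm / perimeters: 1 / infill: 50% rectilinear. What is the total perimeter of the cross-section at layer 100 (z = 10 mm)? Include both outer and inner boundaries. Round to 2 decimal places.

At z = 10 mm: the cube (footprint 9×15) is included at this height (perimeter 48.00 mm); the cube at (-3.5, 8) is present — its section is the full 21×16.5 rectangle (perimeter 75.00 mm); Subtracting the remaining from the first: starting from the 9×15 cube, the 21×16.5 cube at (-3.5, 8) partially overlaps it — only the 63.00 mm² overlap (of its 346.50 mm²) is removed, clipping the outline — boundary = 34.00 mm; the cube at (5.5, 1.5) is present — its section is the full 27×22.5 rectangle (perimeter 99.00 mm); Taking the union: the regions partially overlap (shared area 22.75 mm²), so the edge portions inside another operand are dropped and the merged outline is re-measured after clipping — boundary = 113.00 mm. Overall, the cross-section is a single solid region. Total boundary length (outer) = 113.00 mm.

113.00 mm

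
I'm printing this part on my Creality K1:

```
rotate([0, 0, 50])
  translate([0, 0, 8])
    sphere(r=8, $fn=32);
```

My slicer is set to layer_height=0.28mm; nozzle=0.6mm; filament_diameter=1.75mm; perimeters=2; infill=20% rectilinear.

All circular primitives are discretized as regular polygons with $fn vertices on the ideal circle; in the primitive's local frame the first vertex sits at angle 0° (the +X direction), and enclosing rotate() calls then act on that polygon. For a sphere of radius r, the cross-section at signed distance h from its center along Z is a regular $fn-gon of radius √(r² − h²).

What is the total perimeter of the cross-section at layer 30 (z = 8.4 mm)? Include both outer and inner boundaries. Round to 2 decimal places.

50.12 mm

At z = 8.4 mm: the r=8 sphere slices to a regular 32-gon of circumradius 7.990 (√(r²−h²) with h=0.4 from center) (perimeter = 2·32·7.990·sin(180°/32) = 50.12 mm); (rotated 50° about Z; rotation is an isometry so areas/perimeters/island counts are preserved). Overall, the cross-section is a single solid region. Total boundary length (outer) = 50.12 mm.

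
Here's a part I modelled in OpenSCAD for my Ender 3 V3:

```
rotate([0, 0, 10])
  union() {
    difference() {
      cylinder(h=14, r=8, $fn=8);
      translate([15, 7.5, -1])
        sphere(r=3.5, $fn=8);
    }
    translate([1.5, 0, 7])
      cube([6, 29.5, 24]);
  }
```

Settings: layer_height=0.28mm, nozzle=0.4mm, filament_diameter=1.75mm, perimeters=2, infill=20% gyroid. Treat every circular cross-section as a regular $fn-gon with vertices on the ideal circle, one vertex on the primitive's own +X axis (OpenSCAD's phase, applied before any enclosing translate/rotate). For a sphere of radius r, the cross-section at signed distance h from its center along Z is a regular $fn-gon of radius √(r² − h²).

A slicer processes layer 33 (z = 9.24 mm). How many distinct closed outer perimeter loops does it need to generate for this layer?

1

At z = 9.24 mm: the r=8 cylinder contributes a regular 8-gon of circumradius 8; the sphere at (15, 7.5) is absent (|z−center|=10.240 > r=3.5); Taking the first minus the rest: none of the subtracted shapes is present at this height, so the r=8 cylinder is unchanged — 1 connected region; the cube at (1.5, 0) (footprint 6×29.5) is included at this height; Taking the union: the regions partially overlap (shared area 33.42 mm²), so overlapping operands fuse into one piece — 1 connected region; (whole slice rotated 10° about Z — lengths, areas and connectivity unchanged). The result has 1 disconnected region.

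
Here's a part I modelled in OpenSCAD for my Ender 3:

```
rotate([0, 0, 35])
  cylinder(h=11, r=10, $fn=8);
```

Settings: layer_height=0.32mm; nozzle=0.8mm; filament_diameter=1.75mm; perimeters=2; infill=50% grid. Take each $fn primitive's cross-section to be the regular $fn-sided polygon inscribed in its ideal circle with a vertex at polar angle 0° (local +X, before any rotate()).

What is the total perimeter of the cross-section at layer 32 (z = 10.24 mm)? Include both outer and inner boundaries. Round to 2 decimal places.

61.23 mm

At z = 10.24 mm: the r=10 cylinder gives a regular 8-gon of circumradius 10 (constant along its height) (perimeter = 2·8·10.000·sin(180°/8) = 61.23 mm); (rotated 35° about Z; rotation is an isometry so areas/perimeters/island counts are preserved). Overall, the cross-section is a single solid region. Total boundary length (outer) = 61.23 mm.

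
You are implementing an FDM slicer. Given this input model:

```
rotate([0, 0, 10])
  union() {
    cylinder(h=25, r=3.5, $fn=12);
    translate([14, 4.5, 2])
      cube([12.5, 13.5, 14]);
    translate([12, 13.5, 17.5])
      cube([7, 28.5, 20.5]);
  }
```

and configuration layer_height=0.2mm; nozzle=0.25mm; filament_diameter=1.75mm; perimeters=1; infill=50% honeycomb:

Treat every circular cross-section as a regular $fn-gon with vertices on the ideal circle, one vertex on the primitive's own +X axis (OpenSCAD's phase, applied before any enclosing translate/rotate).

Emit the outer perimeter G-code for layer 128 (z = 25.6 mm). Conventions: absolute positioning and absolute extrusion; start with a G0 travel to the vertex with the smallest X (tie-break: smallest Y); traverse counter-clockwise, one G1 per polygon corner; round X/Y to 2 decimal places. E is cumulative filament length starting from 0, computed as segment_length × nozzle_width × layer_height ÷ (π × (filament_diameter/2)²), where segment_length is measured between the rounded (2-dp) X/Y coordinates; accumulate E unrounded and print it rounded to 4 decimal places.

At z = 25.6 mm: the cylinder does not reach this height (z outside [0, 25]); the cube at (14, 4.5) does not reach this height (z outside [2, 16]); the cube at (12, 13.5) is present — its section is the full 7×28.5 rectangle; Taking the union: only the 7×28.5 cube at (12, 13.5) is present, so the union is just that shape — 1 connected region; (rotated 10° about Z; rotation is an isometry so areas/perimeters/island counts are preserved). The outline is a single polygon with 4 vertices. Extrusion per mm of travel: 0.25 × 0.2 / (π × 0.875²) = 0.020788. Accumulating E over each segment gives final E = 1.4763.

G0 X4.52 Y43.45 Z25.60
G1 X9.47 Y15.38 E0.5925
G1 X16.37 Y16.59 E0.7381
G1 X11.42 Y44.66 E1.3306
G1 X4.52 Y43.45 E1.4763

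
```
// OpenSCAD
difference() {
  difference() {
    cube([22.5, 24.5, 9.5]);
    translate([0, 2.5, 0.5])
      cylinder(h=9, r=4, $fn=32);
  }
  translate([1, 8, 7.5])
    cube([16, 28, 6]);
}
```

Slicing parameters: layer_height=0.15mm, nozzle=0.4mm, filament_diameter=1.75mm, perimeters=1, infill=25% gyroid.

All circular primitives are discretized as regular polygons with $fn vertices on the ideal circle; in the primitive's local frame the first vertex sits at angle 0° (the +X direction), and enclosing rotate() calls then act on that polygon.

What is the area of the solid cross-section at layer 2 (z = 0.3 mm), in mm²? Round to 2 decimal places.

551.25 mm²

At z = 0.3 mm: the 22.5×24.5 cube contributes its full rectangle (area 551.25 mm²); the cylinder at (0, 2.5) is not intersected at this z (z outside [0.5, 9.5]); After the difference (first − rest): none of the subtracted shapes is present at this height, so the 22.5×24.5 cube is unchanged — area = 551.25 mm²; the cube at (1, 8) does not reach this height (z outside [7.5, 13.5]); After the difference (first − rest): none of the subtracted shapes is present at this height, so the result so far is unchanged — area = 551.25 mm². Overall, the cross-section is a single solid region. Net area = 551.25 mm².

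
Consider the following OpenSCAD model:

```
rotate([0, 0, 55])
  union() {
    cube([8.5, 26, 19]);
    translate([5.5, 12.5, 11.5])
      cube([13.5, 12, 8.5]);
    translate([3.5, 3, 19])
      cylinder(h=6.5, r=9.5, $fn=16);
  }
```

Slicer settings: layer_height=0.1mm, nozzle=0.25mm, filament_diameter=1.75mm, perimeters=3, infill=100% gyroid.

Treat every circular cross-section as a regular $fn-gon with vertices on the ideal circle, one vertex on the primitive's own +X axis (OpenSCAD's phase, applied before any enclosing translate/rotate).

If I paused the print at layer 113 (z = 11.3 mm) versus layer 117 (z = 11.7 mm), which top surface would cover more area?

layer 117 (z = 11.7 mm)

Layer 113 (z = 11.3): the cube is present — its section is the full 8.5×26 rectangle (area 221.00 mm²); the cube at (5.5, 12.5) is absent (z outside [11.5, 20]); the cylinder at (3.5, 3) is absent (z outside [19, 25.5]); Taking the union: only the 8.5×26 cube is present, so the union is just that shape — area = 221.00 mm²; (whole slice rotated 55° about Z — lengths, areas and connectivity unchanged). So its area = 221.00 mm². Layer 117 (z = 11.7): the 8.5×26 cube contributes its full rectangle (area 221.00 mm²); the 13.5×12 cube at (5.5, 12.5) contributes its full rectangle (area 162.00 mm²); the cylinder at (3.5, 3) is absent (z outside [19, 25.5]); Taking the union: the regions partially overlap — summed areas 383.00 mm² minus the doubly-counted overlap 36.00 mm² gives 347.00 mm² — area = 347.00 mm²; (rotated 55° about Z; rotation is an isometry so areas/perimeters/island counts are preserved). So its area = 347.00 mm². Layer 117 is larger (347.00 vs 221.00 mm²).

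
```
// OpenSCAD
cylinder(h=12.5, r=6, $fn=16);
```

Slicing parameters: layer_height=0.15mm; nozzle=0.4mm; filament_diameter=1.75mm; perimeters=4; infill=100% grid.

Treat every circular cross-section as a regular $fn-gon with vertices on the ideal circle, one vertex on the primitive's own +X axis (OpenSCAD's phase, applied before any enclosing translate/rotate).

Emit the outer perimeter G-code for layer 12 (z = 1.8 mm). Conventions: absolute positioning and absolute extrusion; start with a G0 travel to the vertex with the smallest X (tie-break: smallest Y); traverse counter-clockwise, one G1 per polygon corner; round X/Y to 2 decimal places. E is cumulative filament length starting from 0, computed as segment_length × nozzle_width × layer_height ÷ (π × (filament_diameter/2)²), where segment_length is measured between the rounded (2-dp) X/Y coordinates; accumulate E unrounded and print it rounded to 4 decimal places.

At z = 1.8 mm: the r=6 cylinder gives a regular 16-gon of circumradius 6 (constant along its height). The outline is a single polygon with 16 vertices. Extrusion per mm of travel: 0.4 × 0.15 / (π × 0.875²) = 0.024945. Accumulating E over each segment gives final E = 0.9341.

G0 X-6.00 Y0.00 Z1.80
G1 X-5.54 Y-2.30 E0.0585
G1 X-4.24 Y-4.24 E0.1168
G1 X-2.30 Y-5.54 E0.1750
G1 X0.00 Y-6.00 E0.2335
G1 X2.30 Y-5.54 E0.2920
G1 X4.24 Y-4.24 E0.3503
G1 X5.54 Y-2.30 E0.4085
G1 X6.00 Y0.00 E0.4671
G1 X5.54 Y2.30 E0.5256
G1 X4.24 Y4.24 E0.5838
G1 X2.30 Y5.54 E0.6421
G1 X0.00 Y6.00 E0.7006
G1 X-2.30 Y5.54 E0.7591
G1 X-4.24 Y4.24 E0.8173
G1 X-5.54 Y2.30 E0.8756
G1 X-6.00 Y0.00 E0.9341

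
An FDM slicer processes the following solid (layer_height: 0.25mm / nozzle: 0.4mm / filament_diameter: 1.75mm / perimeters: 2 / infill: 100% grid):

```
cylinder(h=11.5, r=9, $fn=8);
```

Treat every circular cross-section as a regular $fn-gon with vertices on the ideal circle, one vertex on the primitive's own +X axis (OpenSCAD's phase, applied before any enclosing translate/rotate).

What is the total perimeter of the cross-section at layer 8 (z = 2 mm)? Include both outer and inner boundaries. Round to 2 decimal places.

At z = 2 mm: the r=9 cylinder contributes a regular 8-gon of circumradius 9 (perimeter = 2·8·9.000·sin(180°/8) = 55.11 mm). Overall, the cross-section is a single solid region. Total boundary length (outer) = 55.11 mm.

55.11 mm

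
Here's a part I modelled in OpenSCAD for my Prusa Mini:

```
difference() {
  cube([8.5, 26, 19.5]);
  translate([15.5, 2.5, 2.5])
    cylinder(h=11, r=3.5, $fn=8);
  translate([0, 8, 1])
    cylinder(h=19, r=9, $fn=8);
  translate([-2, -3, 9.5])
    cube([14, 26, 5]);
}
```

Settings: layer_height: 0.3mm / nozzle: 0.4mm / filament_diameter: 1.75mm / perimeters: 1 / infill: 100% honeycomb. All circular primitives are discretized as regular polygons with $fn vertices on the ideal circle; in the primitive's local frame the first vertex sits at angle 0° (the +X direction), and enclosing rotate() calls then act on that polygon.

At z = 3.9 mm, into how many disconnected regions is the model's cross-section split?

2

At z = 3.9 mm: the cube is present — its section is the full 8.5×26 rectangle; the r=3.5 cylinder at (15.5, 2.5) gives a regular 8-gon of circumradius 3.5 (constant along its height); the r=9 cylinder at (0, 8) gives a regular 8-gon of circumradius 9 (constant along its height); the cube at (-2, -3) is not intersected at this z (z outside [9.5, 14.5]); Taking the first minus the rest: starting from the 8.5×26 cube, the r=3.5 cylinder at (15.5, 2.5) misses the remaining region (no effect); the r=9 cylinder at (0, 8) partially overlaps it — only the 112.74 mm² overlap (of its 229.10 mm²) is removed, clipping the outline — 2 connected regions. The result has 2 disconnected regions.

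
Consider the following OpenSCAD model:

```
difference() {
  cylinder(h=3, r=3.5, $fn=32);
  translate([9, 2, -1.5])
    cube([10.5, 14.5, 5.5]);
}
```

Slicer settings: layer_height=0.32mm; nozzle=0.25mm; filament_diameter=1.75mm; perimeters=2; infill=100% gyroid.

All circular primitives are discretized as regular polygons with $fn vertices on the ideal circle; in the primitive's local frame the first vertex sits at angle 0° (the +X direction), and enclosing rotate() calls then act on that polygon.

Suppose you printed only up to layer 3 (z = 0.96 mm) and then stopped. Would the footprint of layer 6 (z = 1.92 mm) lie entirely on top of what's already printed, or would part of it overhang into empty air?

Compare the two slices. At z = 0.96: the r=3.5 cylinder gives a regular 32-gon of circumradius 3.5 (constant along its height) (area = (32/2)·3.500²·sin(360°/32) = 38.24 mm²); the 10.5×14.5 cube at (9, 2) contributes its full rectangle (area 152.25 mm²); After the difference (first − rest): starting from the r=3.5 cylinder (38.24 mm²), the 10.5×14.5 cube at (9, 2) misses the remaining region (no effect) — area = 38.24 mm². At z = 1.92: the cylinder: section is a regular 32-gon, circumradius r=3.5 (area = (32/2)·3.500²·sin(360°/32) = 38.24 mm²); the cube at (9, 2) is present — its section is the full 10.5×14.5 rectangle (area 152.25 mm²); Subtracting the remaining from the first: starting from the r=3.5 cylinder (38.24 mm²), the 10.5×14.5 cube at (9, 2) misses the remaining region (no effect) — area = 38.24 mm². Checking containment: the cross-section at z = 1.92 is a subset of the cross-section at z = 0.96.

entirely on top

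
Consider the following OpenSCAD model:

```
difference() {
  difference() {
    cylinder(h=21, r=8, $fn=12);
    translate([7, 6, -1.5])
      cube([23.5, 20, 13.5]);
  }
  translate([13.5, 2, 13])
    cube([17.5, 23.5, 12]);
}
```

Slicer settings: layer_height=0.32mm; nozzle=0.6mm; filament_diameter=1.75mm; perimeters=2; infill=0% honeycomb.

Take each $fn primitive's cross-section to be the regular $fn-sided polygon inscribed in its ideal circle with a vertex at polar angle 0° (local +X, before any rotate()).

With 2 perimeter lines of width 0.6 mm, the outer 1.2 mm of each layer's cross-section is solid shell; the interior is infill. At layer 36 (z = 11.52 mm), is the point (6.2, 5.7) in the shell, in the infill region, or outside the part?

outside

At z = 11.52 mm: the cylinder: section is a regular 12-gon, circumradius r=8; the cube at (7, 6) (footprint 23.5×20) is included at this height; Subtracting the remaining from the first: starting from the r=8 cylinder, the 23.5×20 cube at (7, 6) misses the remaining region (no effect) — 1 connected region; the cube at (13.5, 2) is absent (z outside [13, 25]); Taking the first minus the rest: none of the subtracted shapes is present at this height, so that combined region is unchanged — 1 connected region. Overall, the cross-section is a single solid region. The nearest boundary edge runs (4.00, 6.93)→(6.93, 4.00); distance from the point to it = 0.69 mm. The point is not inside any of the regions above, so it lies outside the cross-section (0.69 mm from the nearest boundary).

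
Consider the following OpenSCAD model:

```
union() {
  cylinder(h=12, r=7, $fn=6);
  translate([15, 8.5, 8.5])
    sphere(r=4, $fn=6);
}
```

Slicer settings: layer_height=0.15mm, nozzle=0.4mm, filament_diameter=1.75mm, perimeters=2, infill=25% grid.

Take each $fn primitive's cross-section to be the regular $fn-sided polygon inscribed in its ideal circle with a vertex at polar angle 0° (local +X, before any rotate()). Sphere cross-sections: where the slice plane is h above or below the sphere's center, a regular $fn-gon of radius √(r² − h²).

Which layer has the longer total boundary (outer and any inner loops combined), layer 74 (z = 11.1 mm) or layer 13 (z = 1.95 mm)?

layer 74 (z = 11.1 mm)

Layer 74 (z = 11.1): the r=7 cylinder contributes a regular 6-gon of circumradius 7 (perimeter = 2·6·7.000·sin(180°/6) = 42.00 mm); the r=4 sphere at (15, 8.5) slices to a regular 6-gon of circumradius 3.040 (√(r²−h²) with h=2.6 from center) (perimeter = 2·6·3.040·sin(180°/6) = 18.24 mm); Merging all regions: the 2 present regions are separate (no shared area or edge), so areas and boundary lengths simply add and each stays a separate island — boundary = 60.24 mm. So its perimeter = 60.24 mm. Layer 13 (z = 1.95): the cylinder: section is a regular 6-gon, circumradius r=7 (perimeter = 2·6·7.000·sin(180°/6) = 42.00 mm); the sphere at (15, 8.5) is absent (|z−center|=6.550 > r=4); Merging all regions: only the r=7 cylinder is present, so the union is just that shape — boundary = 42.00 mm. So its perimeter = 42.00 mm. Layer 74 is larger (60.24 vs 42.00 mm).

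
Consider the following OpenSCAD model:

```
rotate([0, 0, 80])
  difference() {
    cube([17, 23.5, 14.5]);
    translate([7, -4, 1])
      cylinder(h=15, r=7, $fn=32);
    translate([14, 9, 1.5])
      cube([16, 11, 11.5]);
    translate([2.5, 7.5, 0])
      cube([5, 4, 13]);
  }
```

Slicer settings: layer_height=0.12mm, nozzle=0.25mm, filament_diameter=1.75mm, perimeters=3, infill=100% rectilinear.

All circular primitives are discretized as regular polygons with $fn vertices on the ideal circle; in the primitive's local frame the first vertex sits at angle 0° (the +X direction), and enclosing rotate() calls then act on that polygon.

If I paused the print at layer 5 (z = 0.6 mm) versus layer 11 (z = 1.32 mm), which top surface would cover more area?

Layer 5 (z = 0.6): the cube (footprint 17×23.5) is included at this height (area 399.50 mm²); the cylinder at (7, -4) does not reach this height (z outside [1, 16]); the cube at (14, 9) is absent (z outside [1.5, 13]); the 5×4 cube at (2.5, 7.5) contributes its full rectangle (area 20.00 mm²); Subtracting the remaining from the first: starting from the 17×23.5 cube (399.50 mm²), the 5×4 cube at (2.5, 7.5) lies wholly inside it (removes its full 20.00 mm² and its 18.00 mm outline becomes a hole wall) — area = 379.50 mm²; (whole slice rotated 80° about Z — lengths, areas and connectivity unchanged). So its area = 379.50 mm². Layer 11 (z = 1.32): the cube is present — its section is the full 17×23.5 rectangle (area 399.50 mm²); the r=7 cylinder at (7, -4) contributes a regular 32-gon of circumradius 7 (area = (32/2)·7.000²·sin(360°/32) = 152.95 mm²); the cube at (14, 9) is not intersected at this z (z outside [1.5, 13]); the 5×4 cube at (2.5, 7.5) contributes its full rectangle (area 20.00 mm²); Subtracting the remaining from the first: starting from the 17×23.5 cube (399.50 mm²), the r=7 cylinder at (7, -4) partially overlaps it — only the 23.88 mm² overlap (of its 152.95 mm²) is removed, clipping the outline; the 5×4 cube at (2.5, 7.5) lies wholly inside it (removes its full 20.00 mm² and its 18.00 mm outline becomes a hole wall) — area = 355.62 mm²; (rotated 80° about Z; rotation is an isometry so areas/perimeters/island counts are preserved). So its area = 355.62 mm². Layer 5 is larger (379.50 vs 355.62 mm²).

layer 5 (z = 0.6 mm)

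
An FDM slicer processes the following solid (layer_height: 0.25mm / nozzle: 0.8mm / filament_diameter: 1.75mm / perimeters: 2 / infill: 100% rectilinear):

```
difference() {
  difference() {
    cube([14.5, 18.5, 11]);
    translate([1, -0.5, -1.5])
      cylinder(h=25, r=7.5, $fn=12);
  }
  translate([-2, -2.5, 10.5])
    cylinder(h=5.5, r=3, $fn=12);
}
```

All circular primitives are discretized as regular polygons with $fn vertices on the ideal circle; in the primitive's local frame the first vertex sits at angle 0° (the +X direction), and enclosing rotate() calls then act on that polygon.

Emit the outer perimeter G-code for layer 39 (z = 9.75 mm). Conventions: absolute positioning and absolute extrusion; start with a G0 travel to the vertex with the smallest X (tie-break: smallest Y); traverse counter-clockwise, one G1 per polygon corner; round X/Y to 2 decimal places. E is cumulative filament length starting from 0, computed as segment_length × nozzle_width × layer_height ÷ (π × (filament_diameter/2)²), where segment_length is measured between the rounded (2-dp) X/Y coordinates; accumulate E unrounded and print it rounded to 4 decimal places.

At z = 9.75 mm: the cube is present — its section is the full 14.5×18.5 rectangle; the r=7.5 cylinder at (1, -0.5) gives a regular 12-gon of circumradius 7.5 (constant along its height); Subtracting the remaining from the first: starting from the 14.5×18.5 cube, the r=7.5 cylinder at (1, -0.5) partially overlaps it — only the 45.34 mm² overlap (of its 168.75 mm²) is removed, clipping the outline — 1 connected region; the cylinder at (-2, -2.5) does not reach this height (z outside [10.5, 16]); Taking the first minus the rest: none of the subtracted shapes is present at this height, so that combined region is unchanged — 1 connected region. The outline is a single polygon with 8 vertices. Extrusion per mm of travel: 0.8 × 0.25 / (π × 0.875²) = 0.083150. Accumulating E over each segment gives final E = 5.2443.

G0 X0.00 Y6.73 Z9.75
G1 X1.00 Y7.00 E0.0861
G1 X4.75 Y6.00 E0.4088
G1 X7.50 Y3.25 E0.7322
G1 X8.37 Y0.00 E1.0120
G1 X14.50 Y0.00 E1.5217
G1 X14.50 Y18.50 E3.0600
G1 X0.00 Y18.50 E4.2656
G1 X0.00 Y6.73 E5.2443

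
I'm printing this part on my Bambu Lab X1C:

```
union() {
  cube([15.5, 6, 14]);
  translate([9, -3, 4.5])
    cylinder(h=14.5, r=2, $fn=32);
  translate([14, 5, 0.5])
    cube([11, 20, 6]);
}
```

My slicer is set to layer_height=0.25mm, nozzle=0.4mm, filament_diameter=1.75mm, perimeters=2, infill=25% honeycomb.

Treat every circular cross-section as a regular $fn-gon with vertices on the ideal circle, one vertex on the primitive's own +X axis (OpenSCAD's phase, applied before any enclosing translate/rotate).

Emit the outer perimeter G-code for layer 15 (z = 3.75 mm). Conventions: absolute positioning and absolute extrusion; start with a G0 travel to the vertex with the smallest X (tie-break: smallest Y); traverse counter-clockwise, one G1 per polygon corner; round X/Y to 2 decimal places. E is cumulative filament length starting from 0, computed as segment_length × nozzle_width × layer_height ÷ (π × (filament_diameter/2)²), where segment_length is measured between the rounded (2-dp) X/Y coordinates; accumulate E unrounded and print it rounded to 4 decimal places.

G0 X0.00 Y0.00 Z3.75
G1 X15.50 Y0.00 E0.6444
G1 X15.50 Y5.00 E0.8523
G1 X25.00 Y5.00 E1.2473
G1 X25.00 Y25.00 E2.0788
G1 X14.00 Y25.00 E2.5361
G1 X14.00 Y6.00 E3.3260
G1 X0.00 Y6.00 E3.9081
G1 X0.00 Y0.00 E4.1575

At z = 3.75 mm: the 15.5×6 cube contributes its full rectangle; the cylinder at (9, -3) is not intersected at this z (z outside [4.5, 19]); the cube at (14, 5) is present — its section is the full 11×20 rectangle; Merging all regions: the regions partially overlap (shared area 1.50 mm²), so overlapping operands fuse into one piece — 1 connected region. The outline is a single polygon with 8 vertices. Extrusion per mm of travel: 0.4 × 0.25 / (π × 0.875²) = 0.041575. Accumulating E over each segment gives final E = 4.1575.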